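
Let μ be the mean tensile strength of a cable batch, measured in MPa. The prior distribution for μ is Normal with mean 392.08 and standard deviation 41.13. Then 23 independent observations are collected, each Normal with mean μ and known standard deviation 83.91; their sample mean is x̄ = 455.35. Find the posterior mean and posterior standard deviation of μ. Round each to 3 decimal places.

Posterior mean ≈ 445.655; posterior SD ≈ 16.100

With known σ, the Normal prior is conjugate. Weight on the data is w = (n/σ²)/(n/σ² + 1/τ₀²) = 0.00326663/(0.00326663+0.00059113) = 0.84677.
Posterior mean = w·x̄ + (1−w)·μ₀ = 0.84677·455.35 + 0.15323·392.08 = 445.655. Posterior variance = 1/(0.00326663+0.00059113) = 259.218, so SD = 16.100.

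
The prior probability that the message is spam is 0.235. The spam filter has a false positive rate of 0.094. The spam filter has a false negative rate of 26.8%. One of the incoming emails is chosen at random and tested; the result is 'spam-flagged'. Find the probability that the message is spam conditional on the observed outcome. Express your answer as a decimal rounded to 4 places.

P(H | E) ≈ 0.7052

Let H be the event that the message is spam. P(H) = 0.235, so P(¬H) = 0.765. With E the 'spam-flagged' result, P(E|H) = 0.732 and P(E|¬H) = 0.094.
P(E) = 0.732·0.235 + 0.094·0.765 = 0.17202 + 0.071910 = 0.24393.
By Bayes' theorem, P(H|E) = 0.17202 / 0.24393 = 0.7052.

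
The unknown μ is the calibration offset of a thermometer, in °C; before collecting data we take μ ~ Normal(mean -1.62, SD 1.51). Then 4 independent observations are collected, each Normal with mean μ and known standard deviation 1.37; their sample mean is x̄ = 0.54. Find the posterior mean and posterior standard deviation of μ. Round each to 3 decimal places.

Prior precision 1/τ₀² = 1/1.51² = 0.438577; data precision n/σ² = 4/1.37² = 2.13117.
Posterior precision = 0.438577 + 2.13117 = 2.56975, giving posterior SD = 1/√2.56975 = 0.624.
Posterior mean = (0.438577·-1.62 + 2.13117·0.54) / 2.56975 = 0.171.

Posterior mean ≈ 0.171; posterior SD ≈ 0.624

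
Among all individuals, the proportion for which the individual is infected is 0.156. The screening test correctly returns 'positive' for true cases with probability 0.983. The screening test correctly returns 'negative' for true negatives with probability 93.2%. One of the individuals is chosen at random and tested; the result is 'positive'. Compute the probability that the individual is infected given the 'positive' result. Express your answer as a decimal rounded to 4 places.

P(H | E) ≈ 0.7277

Write H for 'the individual is infected'. Prior odds H:¬H = 0.156/0.844 = 0.18483. For the 'positive' outcome, the likelihood ratio is 0.983/0.068 = 14.456.
Posterior odds = 0.18483 × 14.456 = 2.6719, so P(H|E) = 2.6719/(1+2.6719) = 0.7277.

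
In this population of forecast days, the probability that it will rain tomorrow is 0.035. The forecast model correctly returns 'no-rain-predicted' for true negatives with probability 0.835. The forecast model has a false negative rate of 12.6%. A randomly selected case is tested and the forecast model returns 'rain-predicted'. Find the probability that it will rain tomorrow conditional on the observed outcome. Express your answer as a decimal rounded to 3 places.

P(H | E) ≈ 0.161

Let H be the event that it will rain tomorrow. P(H) = 0.035, so P(¬H) = 0.965. With E the 'rain-predicted' result, P(E|H) = 0.874 and P(E|¬H) = 0.165.
P(E) = 0.874·0.035 + 0.165·0.965 = 0.030590 + 0.15923 = 0.18982.
By Bayes' theorem, P(H|E) = 0.030590 / 0.18982 = 0.161.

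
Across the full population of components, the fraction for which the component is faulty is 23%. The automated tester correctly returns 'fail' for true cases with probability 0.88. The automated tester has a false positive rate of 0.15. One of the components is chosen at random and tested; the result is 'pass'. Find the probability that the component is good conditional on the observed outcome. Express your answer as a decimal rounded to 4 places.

P(¬H | E) ≈ 0.9595

Write H for 'the component is faulty'. Prior odds H:¬H = 0.23/0.77 = 0.29870. For the 'pass' outcome, the likelihood ratio is 0.12/0.85 = 0.14118.
Posterior odds = 0.29870 × 0.14118 = 0.042170, so P(H|E) = 0.042170/(1+0.042170) = 0.0405. Then P(¬H|E) = 1 − 0.0405 = 0.9595.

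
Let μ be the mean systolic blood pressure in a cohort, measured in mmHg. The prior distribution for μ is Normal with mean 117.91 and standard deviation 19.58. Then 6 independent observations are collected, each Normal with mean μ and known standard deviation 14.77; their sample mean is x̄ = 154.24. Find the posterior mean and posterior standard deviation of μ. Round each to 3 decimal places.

Prior precision 1/τ₀² = 1/19.58² = 0.00260840; data precision n/σ² = 6/14.77² = 0.0275036.
Posterior precision = 0.00260840 + 0.0275036 = 0.0301120, giving posterior SD = 1/√0.0301120 = 5.763.
Posterior mean = (0.00260840·117.91 + 0.0275036·154.24) / 0.0301120 = 151.093.

Posterior mean ≈ 151.093; posterior SD ≈ 5.763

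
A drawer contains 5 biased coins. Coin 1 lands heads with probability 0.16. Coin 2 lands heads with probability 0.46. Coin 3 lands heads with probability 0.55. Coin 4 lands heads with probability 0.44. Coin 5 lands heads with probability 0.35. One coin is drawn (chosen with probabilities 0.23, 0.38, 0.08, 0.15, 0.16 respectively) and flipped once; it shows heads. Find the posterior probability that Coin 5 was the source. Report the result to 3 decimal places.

Posterior probability ≈ 0.148

P(heads|C1) = 0.16; P(heads|C2) = 0.46; P(heads|C3) = 0.55; P(heads|C4) = 0.44; P(heads|C5) = 0.35.
Prior × likelihood for each source: 0.23·0.16=0.03680, 0.38·0.46=0.1748, 0.08·0.55=0.04400, 0.15·0.44=0.06600, 0.16·0.35=0.05600. Summing gives P(heads) = 0.37760.
P(Coin 5 | heads) = 0.05600 / 0.37760 = 0.148.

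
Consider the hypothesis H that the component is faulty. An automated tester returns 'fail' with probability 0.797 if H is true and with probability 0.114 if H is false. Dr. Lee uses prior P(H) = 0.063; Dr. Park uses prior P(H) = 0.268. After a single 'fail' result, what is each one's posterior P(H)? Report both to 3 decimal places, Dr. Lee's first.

P('+'|H) = 0.797, P('+'|¬H) = 0.114.
Dr. Lee: numerator 0.797·0.063 = 0.050211; evidence = 0.050211+0.114·0.937 = 0.15703; posterior = 0.320.
Dr. Park: numerator 0.797·0.268 = 0.21360; evidence = 0.21360+0.114·0.732 = 0.29704; posterior = 0.719.

Dr. Lee: 0.320; Dr. Park: 0.719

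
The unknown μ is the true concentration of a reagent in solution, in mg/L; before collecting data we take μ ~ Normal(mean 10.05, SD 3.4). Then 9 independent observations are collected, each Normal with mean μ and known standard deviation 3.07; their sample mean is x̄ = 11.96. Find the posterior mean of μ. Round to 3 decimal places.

Posterior mean ≈ 11.801

With known σ, the Normal prior is conjugate. Weight on the data is w = (n/σ²)/(n/σ² + 1/τ₀²) = 0.954917/(0.954917+0.0865052) = 0.91694.
Posterior mean = w·x̄ + (1−w)·μ₀ = 0.91694·11.96 + 0.083064·10.05 = 11.801.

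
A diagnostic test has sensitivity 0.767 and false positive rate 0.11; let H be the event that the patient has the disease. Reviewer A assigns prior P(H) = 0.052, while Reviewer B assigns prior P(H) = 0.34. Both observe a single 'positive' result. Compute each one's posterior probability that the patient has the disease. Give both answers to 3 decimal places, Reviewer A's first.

Reviewer A: 0.277; Reviewer B: 0.782

P('+'|H) = 0.767, P('+'|¬H) = 0.11.
Reviewer A: numerator 0.767·0.052 = 0.039884; evidence = 0.039884+0.11·0.948 = 0.14416; posterior = 0.277.
Reviewer B: numerator 0.767·0.34 = 0.26078; evidence = 0.26078+0.11·0.66 = 0.33338; posterior = 0.782.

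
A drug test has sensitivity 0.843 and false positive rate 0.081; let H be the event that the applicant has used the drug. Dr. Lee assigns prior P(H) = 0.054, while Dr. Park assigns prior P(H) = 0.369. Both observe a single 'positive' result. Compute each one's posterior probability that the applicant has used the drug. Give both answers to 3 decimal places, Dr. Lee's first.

Dr. Lee: 0.373; Dr. Park: 0.859

The likelihood ratio for a 'positive' result is 0.843/0.081 = 10.407.
Dr. Lee: prior odds 0.054/0.946 = 0.057082; posterior odds 0.59408; posterior probability 0.373.
Dr. Park: prior odds 0.369/0.631 = 0.58479; posterior odds 6.0861; posterior probability 0.859.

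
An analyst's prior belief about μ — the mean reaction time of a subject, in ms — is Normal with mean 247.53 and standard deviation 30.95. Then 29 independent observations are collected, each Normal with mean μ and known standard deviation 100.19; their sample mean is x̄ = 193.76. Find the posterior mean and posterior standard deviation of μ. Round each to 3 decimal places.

Posterior mean ≈ 208.032; posterior SD ≈ 15.946

Prior precision 1/τ₀² = 1/30.95² = 0.00104395; data precision n/σ² = 29/100.19² = 0.00288901.
Posterior precision = 0.00104395 + 0.00288901 = 0.00393296, giving posterior SD = 1/√0.00393296 = 15.946.
Posterior mean = (0.00104395·247.53 + 0.00288901·193.76) / 0.00393296 = 208.032.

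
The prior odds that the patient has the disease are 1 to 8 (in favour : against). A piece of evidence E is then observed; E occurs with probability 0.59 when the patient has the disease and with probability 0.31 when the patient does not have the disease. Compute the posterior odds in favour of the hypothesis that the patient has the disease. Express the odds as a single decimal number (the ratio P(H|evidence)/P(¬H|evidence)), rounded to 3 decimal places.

Prior odds = 1/8 = 0.12500.
Likelihood ratio for E = 0.59/0.31 = 1.9032.
Posterior odds = prior odds × LR = 0.23790.

Posterior odds ≈ 0.238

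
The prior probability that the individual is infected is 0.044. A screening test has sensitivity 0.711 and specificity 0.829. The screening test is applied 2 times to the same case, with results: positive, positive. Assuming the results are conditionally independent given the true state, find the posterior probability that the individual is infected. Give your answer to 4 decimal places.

Posterior P(H) ≈ 0.4431

Let H be the event that the individual is infected; start with P(H) = 0.044. P('positive'|H) = 0.711, P('positive'|¬H) = 0.171.
Update on result 1 ('positive'): P(H) ← 0.711·0.0440 / (0.711·0.0440 + 0.171·0.9560) = 0.031284/0.19476 = 0.1606.
Update on result 2 ('positive'): P(H) ← 0.711·0.1606 / (0.711·0.1606 + 0.171·0.8394) = 0.11421/0.25774 = 0.4431.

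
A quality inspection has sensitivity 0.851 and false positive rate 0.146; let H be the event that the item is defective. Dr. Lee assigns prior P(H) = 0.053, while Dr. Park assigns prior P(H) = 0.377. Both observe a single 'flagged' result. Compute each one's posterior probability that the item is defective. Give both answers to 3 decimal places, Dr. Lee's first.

Dr. Lee: 0.246; Dr. Park: 0.779

P('+'|H) = 0.851, P('+'|¬H) = 0.146.
Dr. Lee: numerator 0.851·0.053 = 0.045103; evidence = 0.045103+0.146·0.947 = 0.18337; posterior = 0.246.
Dr. Park: numerator 0.851·0.377 = 0.32083; evidence = 0.32083+0.146·0.623 = 0.41178; posterior = 0.779.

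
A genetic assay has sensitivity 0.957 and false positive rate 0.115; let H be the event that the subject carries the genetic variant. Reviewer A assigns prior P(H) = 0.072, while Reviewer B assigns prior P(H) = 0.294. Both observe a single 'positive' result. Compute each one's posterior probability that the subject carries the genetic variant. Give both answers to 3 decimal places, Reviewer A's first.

Reviewer A: 0.392; Reviewer B: 0.776

The likelihood ratio for a 'positive' result is 0.957/0.115 = 8.3217.
Reviewer A: prior odds 0.072/0.928 = 0.077586; posterior odds 0.64565; posterior probability 0.392.
Reviewer B: prior odds 0.294/0.706 = 0.41643; posterior odds 3.4654; posterior probability 0.776.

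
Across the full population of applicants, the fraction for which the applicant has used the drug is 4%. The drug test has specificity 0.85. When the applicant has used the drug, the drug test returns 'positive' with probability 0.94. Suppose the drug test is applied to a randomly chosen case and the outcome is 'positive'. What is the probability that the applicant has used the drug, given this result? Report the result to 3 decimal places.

Write H for 'the applicant has used the drug'. Prior odds H:¬H = 0.04/0.96 = 0.041667. For the 'positive' outcome, the likelihood ratio is 0.94/0.15 = 6.2667.
Posterior odds = 0.041667 × 6.2667 = 0.26111, so P(H|E) = 0.26111/(1+0.26111) = 0.207.

P(H | E) ≈ 0.207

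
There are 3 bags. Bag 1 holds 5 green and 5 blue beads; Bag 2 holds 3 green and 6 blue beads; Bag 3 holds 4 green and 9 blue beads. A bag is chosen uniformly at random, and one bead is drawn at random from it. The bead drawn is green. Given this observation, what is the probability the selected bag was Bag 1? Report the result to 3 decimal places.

Tabulate prior·likelihood by source: [1] prior 0.333333, lik 0.5, product 0.1667; [2] prior 0.333333, lik 0.3333, product 0.1111; [3] prior 0.333333, lik 0.3077, product 0.1026.
Normalizing constant = 0.38034; the posterior for Bag 1 is its product over the sum, 0.1667/0.38034 = 0.438.

Posterior probability ≈ 0.438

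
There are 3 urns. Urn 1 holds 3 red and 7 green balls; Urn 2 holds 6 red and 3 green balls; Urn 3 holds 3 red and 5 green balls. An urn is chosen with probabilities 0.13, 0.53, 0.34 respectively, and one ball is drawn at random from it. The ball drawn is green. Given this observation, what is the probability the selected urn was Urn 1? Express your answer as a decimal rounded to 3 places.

P(green|Urn 1) = 0.7; P(green|Urn 2) = 0.3333; P(green|Urn 3) = 0.625.
Prior × likelihood for each source: 0.13·0.7=0.09100, 0.53·0.3333=0.1767, 0.34·0.625=0.2125. Summing gives P(green) = 0.48017.
P(Urn 1 | green) = 0.09100 / 0.48017 = 0.190.

Posterior probability ≈ 0.190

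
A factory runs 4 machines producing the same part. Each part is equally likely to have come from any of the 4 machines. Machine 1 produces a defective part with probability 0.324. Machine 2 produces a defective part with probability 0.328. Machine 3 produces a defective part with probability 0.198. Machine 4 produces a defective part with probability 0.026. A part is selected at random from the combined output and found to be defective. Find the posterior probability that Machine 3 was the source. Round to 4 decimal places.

P(defective|M1) = 0.324; P(defective|M2) = 0.328; P(defective|M3) = 0.198; P(defective|M4) = 0.026.
Prior × likelihood for each source: 0.25·0.324=0.08100, 0.25·0.328=0.08200, 0.25·0.198=0.04950, 0.25·0.026=0.006500. Summing gives P(defective) = 0.21900.
P(Machine 3 | defective) = 0.04950 / 0.21900 = 0.2260.

Posterior probability ≈ 0.2260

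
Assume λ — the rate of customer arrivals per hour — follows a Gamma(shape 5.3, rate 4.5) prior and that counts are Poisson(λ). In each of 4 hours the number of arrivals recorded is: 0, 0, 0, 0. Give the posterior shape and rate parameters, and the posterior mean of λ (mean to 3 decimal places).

Posterior: Gamma(shape=5.3, rate=8.5); mean ≈ 0.624

Total count ∑xᵢ = 0 over n = 4 hours.
Gamma is conjugate to the Poisson likelihood: posterior is Gamma(shape = 5.3+0 = 5.3, rate = 4.5+4 = 8.5).
Posterior mean = shape/rate = 5.3/8.5 = 0.624.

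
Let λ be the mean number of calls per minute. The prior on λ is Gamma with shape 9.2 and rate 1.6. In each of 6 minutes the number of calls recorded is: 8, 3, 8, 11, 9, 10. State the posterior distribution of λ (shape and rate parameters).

Total count ∑xᵢ = 49 over n = 6 minutes.
Gamma is conjugate to the Poisson likelihood: posterior is Gamma(shape = 9.2+49 = 58.2, rate = 1.6+6 = 7.6).

Posterior: Gamma(shape=58.2, rate=7.6)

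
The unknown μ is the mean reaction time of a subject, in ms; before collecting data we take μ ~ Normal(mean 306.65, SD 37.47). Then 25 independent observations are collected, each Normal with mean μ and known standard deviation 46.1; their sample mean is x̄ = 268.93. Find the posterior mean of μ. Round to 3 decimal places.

Prior precision 1/τ₀² = 1/37.47² = 0.00071225; data precision n/σ² = 25/46.1² = 0.0117635.
Posterior precision = 0.00071225 + 0.0117635 = 0.0124758.
Posterior mean = (0.00071225·306.65 + 0.0117635·268.93) / 0.0124758 = 271.083.

Posterior mean ≈ 271.083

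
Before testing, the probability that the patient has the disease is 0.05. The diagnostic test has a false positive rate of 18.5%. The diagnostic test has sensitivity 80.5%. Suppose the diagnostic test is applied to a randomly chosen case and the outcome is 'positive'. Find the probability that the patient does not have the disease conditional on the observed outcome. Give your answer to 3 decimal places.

Write H for 'the patient has the disease'. Prior odds H:¬H = 0.05/0.95 = 0.052632. For the 'positive' outcome, the likelihood ratio is 0.805/0.185 = 4.3514.
Posterior odds = 0.052632 × 4.3514 = 0.22902, so P(H|E) = 0.22902/(1+0.22902) = 0.186. Then P(¬H|E) = 1 − 0.186 = 0.814.

P(¬H | E) ≈ 0.814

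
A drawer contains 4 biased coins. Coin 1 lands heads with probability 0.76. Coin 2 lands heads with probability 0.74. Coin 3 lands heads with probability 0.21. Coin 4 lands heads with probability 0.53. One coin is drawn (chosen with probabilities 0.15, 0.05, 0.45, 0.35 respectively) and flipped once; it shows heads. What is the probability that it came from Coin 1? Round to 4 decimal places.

P(heads|C1) = 0.76; P(heads|C2) = 0.74; P(heads|C3) = 0.21; P(heads|C4) = 0.53.
Prior × likelihood for each source: 0.15·0.76=0.1140, 0.05·0.74=0.03700, 0.45·0.21=0.09450, 0.35·0.53=0.1855. Summing gives P(heads) = 0.43100.
P(Coin 1 | heads) = 0.1140 / 0.43100 = 0.2645.

Posterior probability ≈ 0.2645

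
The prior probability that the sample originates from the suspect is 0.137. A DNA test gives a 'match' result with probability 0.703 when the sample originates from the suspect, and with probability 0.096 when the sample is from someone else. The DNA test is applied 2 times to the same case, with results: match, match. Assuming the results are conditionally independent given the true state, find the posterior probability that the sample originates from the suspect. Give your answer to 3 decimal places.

With H the event that the sample originates from the suspect, the joint likelihood of the observed sequence is P(data|H) = 0.703·0.703 = 0.49421 and P(data|¬H) = 0.096·0.096 = 0.0092160.
Bayes: P(H|data) = 0.137·0.49421 / (0.137·0.49421 + 0.863·0.0092160) = 0.067707/0.075660 = 0.8949.

Posterior P(H) ≈ 0.895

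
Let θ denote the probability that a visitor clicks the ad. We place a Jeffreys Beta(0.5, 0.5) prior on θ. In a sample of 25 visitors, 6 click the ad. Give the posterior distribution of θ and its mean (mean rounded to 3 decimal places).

Posterior: Beta(6.5, 19.5); mean ≈ 0.250

Observing 6 successes and 19 failures updates Beta(0.5, 0.5) by adding the success and failure counts to the two shape parameters: α = 0.5+6 = 6.5, β = 0.5+19 = 19.5.
Posterior mean = α/(α+β) = 6.5/26 = 0.250.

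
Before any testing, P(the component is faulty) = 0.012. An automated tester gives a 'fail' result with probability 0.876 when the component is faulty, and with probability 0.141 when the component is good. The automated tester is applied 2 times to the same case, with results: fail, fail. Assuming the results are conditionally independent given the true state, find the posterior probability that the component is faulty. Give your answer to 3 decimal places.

Posterior P(H) ≈ 0.319

Let H be the event that the component is faulty; start with P(H) = 0.012. P('fail'|H) = 0.876, P('fail'|¬H) = 0.141.
Update on result 1 ('fail'): P(H) ← 0.876·0.0120 / (0.876·0.0120 + 0.141·0.9880) = 0.010512/0.14982 = 0.0702.
Update on result 2 ('fail'): P(H) ← 0.876·0.0702 / (0.876·0.0702 + 0.141·0.9298) = 0.061464/0.19257 = 0.3192.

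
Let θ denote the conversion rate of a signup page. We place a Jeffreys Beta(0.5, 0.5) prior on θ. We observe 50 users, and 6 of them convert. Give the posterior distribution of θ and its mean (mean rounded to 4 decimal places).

Posterior: Beta(6.5, 44.5); mean ≈ 0.1275

Observing 6 successes and 44 failures updates Beta(0.5, 0.5) by adding the success and failure counts to the two shape parameters: α = 0.5+6 = 6.5, β = 0.5+44 = 44.5.
E[θ | data] = 6.5/(6.5+44.5) = 0.1275.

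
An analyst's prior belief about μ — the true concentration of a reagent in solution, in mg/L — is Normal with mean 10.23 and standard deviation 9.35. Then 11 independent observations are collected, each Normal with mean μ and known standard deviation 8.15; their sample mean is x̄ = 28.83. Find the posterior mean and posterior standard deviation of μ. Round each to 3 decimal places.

Posterior mean ≈ 27.628; posterior SD ≈ 2.377

With known σ, the Normal prior is conjugate. Weight on the data is w = (n/σ²)/(n/σ² + 1/τ₀²) = 0.165607/(0.165607+0.0114387) = 0.93539.
Posterior mean = w·x̄ + (1−w)·μ₀ = 0.93539·28.83 + 0.064609·10.23 = 27.628. Posterior variance = 1/(0.165607+0.0114387) = 5.64827, so SD = 2.377.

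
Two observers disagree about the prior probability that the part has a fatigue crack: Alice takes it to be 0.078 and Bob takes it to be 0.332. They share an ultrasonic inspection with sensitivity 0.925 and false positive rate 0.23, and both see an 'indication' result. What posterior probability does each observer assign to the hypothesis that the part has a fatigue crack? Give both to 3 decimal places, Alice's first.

P('+'|H) = 0.925, P('+'|¬H) = 0.23.
Alice: numerator 0.925·0.078 = 0.072150; evidence = 0.072150+0.23·0.922 = 0.28421; posterior = 0.254.
Bob: numerator 0.925·0.332 = 0.30710; evidence = 0.30710+0.23·0.668 = 0.46074; posterior = 0.667.

Alice: 0.254; Bob: 0.667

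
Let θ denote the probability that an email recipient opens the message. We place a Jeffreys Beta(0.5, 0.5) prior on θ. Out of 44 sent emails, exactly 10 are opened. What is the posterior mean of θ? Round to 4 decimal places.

The binomial likelihood is conjugate to the Beta prior: with 10 successes and 34 failures, the posterior is Beta(0.5+10, 0.5+34) = Beta(10.5, 34.5).
E[θ | data] = 10.5/(10.5+34.5) = 0.2333.

Posterior mean ≈ 0.2333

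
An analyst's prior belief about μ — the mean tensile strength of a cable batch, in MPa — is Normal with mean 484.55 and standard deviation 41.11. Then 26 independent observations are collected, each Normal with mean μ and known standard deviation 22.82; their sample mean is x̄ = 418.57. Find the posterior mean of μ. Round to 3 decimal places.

Posterior mean ≈ 419.343

Prior precision 1/τ₀² = 1/41.11² = 0.00059170; data precision n/σ² = 26/22.82² = 0.0499278.
Posterior precision = 0.00059170 + 0.0499278 = 0.0505195.
Posterior mean = (0.00059170·484.55 + 0.0499278·418.57) / 0.0505195 = 419.343.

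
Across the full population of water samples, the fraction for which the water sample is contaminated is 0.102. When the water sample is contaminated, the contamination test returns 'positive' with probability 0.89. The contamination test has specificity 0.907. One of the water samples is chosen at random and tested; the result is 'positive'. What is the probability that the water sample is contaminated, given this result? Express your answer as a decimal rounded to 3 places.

P(H | E) ≈ 0.521

Write H for 'the water sample is contaminated'. Prior odds H:¬H = 0.102/0.898 = 0.11359. For the 'positive' outcome, the likelihood ratio is 0.89/0.093 = 9.5699.
Posterior odds = 0.11359 × 9.5699 = 1.0870, so P(H|E) = 1.0870/(1+1.0870) = 0.521.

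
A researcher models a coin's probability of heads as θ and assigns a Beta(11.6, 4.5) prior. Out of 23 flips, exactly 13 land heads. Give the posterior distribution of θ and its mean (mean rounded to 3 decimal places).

Posterior: Beta(24.6, 14.5); mean ≈ 0.629

The binomial likelihood is conjugate to the Beta prior: with 13 successes and 10 failures, the posterior is Beta(11.6+13, 4.5+10) = Beta(24.6, 14.5).
Posterior mean = α/(α+β) = 24.6/39.1 = 0.629.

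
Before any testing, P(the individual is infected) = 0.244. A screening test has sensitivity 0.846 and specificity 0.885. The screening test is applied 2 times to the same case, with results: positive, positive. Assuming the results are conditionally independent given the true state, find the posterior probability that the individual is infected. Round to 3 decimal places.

Let H be the event that the individual is infected; start with P(H) = 0.244. P('positive'|H) = 0.846, P('positive'|¬H) = 0.115.
Update on result 1 ('positive'): P(H) ← 0.846·0.2440 / (0.846·0.2440 + 0.115·0.7560) = 0.20642/0.29336 = 0.7036.
Update on result 2 ('positive'): P(H) ← 0.846·0.7036 / (0.846·0.7036 + 0.115·0.2964) = 0.59528/0.62936 = 0.9458.

Posterior P(H) ≈ 0.946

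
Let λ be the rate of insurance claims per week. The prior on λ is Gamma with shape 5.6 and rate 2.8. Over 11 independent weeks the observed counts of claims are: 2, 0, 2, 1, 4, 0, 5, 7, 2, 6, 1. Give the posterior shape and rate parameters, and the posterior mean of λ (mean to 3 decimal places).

Total count ∑xᵢ = 30 over n = 11 weeks.
Gamma is conjugate to the Poisson likelihood: posterior is Gamma(shape = 5.6+30 = 35.6, rate = 2.8+11 = 13.8).
Posterior mean = shape/rate = 35.6/13.8 = 2.580.

Posterior: Gamma(shape=35.6, rate=13.8); mean ≈ 2.580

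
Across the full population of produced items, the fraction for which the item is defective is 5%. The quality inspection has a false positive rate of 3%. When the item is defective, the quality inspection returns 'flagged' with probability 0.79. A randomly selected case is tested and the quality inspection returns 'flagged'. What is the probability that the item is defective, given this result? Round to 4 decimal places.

Let H be the event that the item is defective. P(H) = 0.05, so P(¬H) = 0.95. With E the 'flagged' result, P(E|H) = 0.79 and P(E|¬H) = 0.03.
P(E) = 0.79·0.05 + 0.03·0.95 = 0.039500 + 0.028500 = 0.068000.
By Bayes' theorem, P(H|E) = 0.039500 / 0.068000 = 0.5809.

P(H | E) ≈ 0.5809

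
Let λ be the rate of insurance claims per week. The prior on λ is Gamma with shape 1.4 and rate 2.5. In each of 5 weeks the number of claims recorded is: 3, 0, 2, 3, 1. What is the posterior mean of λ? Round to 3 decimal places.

Posterior mean ≈ 1.387

The Poisson likelihood adds the total count to the shape and the number of exposure periods to the rate. Here ∑xᵢ = 9 and n = 5, so shape 1.4→10.4 and rate 2.5→7.5.
E[λ | data] = 10.4/7.5 = 1.387.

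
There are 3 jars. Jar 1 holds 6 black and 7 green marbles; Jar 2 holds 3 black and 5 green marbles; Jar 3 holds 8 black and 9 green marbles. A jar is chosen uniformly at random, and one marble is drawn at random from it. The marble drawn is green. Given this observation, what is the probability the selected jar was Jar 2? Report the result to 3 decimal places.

Posterior probability ≈ 0.369

Tabulate prior·likelihood by source: [1] prior 0.333333, lik 0.5385, product 0.1795; [2] prior 0.333333, lik 0.625, product 0.2083; [3] prior 0.333333, lik 0.5294, product 0.1765.
Normalizing constant = 0.56429; the posterior for Jar 2 is its product over the sum, 0.2083/0.56429 = 0.369.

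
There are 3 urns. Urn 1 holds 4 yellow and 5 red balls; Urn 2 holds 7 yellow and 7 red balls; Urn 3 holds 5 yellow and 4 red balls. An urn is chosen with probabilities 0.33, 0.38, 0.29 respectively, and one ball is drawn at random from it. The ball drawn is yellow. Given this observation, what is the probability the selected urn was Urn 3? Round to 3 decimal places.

Tabulate prior·likelihood by source: [1] prior 0.33, lik 0.4444, product 0.1467; [2] prior 0.38, lik 0.5, product 0.1900; [3] prior 0.29, lik 0.5556, product 0.1611.
Normalizing constant = 0.49778; the posterior for Urn 3 is its product over the sum, 0.1611/0.49778 = 0.324.

Posterior probability ≈ 0.324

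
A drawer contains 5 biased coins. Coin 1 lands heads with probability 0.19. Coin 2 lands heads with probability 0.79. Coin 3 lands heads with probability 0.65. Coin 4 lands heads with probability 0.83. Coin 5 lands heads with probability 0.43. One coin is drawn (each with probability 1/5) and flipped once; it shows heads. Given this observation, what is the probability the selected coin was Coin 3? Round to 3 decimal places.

Posterior probability ≈ 0.225

P(heads|C1) = 0.19; P(heads|C2) = 0.79; P(heads|C3) = 0.65; P(heads|C4) = 0.83; P(heads|C5) = 0.43.
Prior × likelihood for each source: 0.2·0.19=0.03800, 0.2·0.79=0.1580, 0.2·0.65=0.1300, 0.2·0.83=0.1660, 0.2·0.43=0.08600. Summing gives P(heads) = 0.57800.
P(Coin 3 | heads) = 0.1300 / 0.57800 = 0.225.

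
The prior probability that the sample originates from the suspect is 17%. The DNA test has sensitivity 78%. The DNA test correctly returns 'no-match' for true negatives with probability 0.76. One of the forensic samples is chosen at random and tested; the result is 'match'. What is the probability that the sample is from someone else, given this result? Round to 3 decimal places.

Write H for 'the sample originates from the suspect'. Prior odds H:¬H = 0.17/0.83 = 0.20482. For the 'match' outcome, the likelihood ratio is 0.78/0.24 = 3.2500.
Posterior odds = 0.20482 × 3.2500 = 0.66566, so P(H|E) = 0.66566/(1+0.66566) = 0.400. Then P(¬H|E) = 1 − 0.400 = 0.600.

P(¬H | E) ≈ 0.600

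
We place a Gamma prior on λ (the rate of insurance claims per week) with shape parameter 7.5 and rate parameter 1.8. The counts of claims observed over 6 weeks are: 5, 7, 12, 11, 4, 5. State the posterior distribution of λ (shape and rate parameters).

The Poisson likelihood adds the total count to the shape and the number of exposure periods to the rate. Here ∑xᵢ = 44 and n = 6, so shape 7.5→51.5 and rate 1.8→7.8.

Posterior: Gamma(shape=51.5, rate=7.8)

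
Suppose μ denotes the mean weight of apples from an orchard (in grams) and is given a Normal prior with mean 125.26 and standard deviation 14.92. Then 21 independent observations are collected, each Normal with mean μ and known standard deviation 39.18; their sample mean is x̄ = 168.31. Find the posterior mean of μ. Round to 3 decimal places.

Posterior mean ≈ 157.668

Prior precision 1/τ₀² = 1/14.92² = 0.00449223; data precision n/σ² = 21/39.18² = 0.0136801.
Posterior precision = 0.00449223 + 0.0136801 = 0.0181724.
Posterior mean = (0.00449223·125.26 + 0.0136801·168.31) / 0.0181724 = 157.668.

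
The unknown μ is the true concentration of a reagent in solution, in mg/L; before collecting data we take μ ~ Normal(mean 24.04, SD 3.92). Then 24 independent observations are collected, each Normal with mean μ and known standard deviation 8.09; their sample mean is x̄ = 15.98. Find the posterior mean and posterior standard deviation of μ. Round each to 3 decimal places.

With known σ, the Normal prior is conjugate. Weight on the data is w = (n/σ²)/(n/σ² + 1/τ₀²) = 0.366703/(0.366703+0.0650771) = 0.84928.
Posterior mean = w·x̄ + (1−w)·μ₀ = 0.84928·15.98 + 0.15072·24.04 = 17.195. Posterior variance = 1/(0.366703+0.0650771) = 2.31600, so SD = 1.522.

Posterior mean ≈ 17.195; posterior SD ≈ 1.522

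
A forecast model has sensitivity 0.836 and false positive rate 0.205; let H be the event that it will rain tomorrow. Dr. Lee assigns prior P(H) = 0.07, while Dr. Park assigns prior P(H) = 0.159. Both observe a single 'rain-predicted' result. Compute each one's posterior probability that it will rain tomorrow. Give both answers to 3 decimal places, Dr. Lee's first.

The likelihood ratio for a 'rain-predicted' result is 0.836/0.205 = 4.0780.
Dr. Lee: prior odds 0.07/0.93 = 0.075269; posterior odds 0.30695; posterior probability 0.235.
Dr. Park: prior odds 0.159/0.841 = 0.18906; posterior odds 0.77100; posterior probability 0.435.

Dr. Lee: 0.235; Dr. Park: 0.435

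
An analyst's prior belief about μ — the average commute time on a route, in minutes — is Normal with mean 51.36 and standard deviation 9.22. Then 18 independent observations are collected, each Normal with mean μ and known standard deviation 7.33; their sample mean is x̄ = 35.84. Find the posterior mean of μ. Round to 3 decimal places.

Posterior mean ≈ 36.366

Prior precision 1/τ₀² = 1/9.22² = 0.0117635; data precision n/σ² = 18/7.33² = 0.335015.
Posterior precision = 0.0117635 + 0.335015 = 0.346779.
Posterior mean = (0.0117635·51.36 + 0.335015·35.84) / 0.346779 = 36.366.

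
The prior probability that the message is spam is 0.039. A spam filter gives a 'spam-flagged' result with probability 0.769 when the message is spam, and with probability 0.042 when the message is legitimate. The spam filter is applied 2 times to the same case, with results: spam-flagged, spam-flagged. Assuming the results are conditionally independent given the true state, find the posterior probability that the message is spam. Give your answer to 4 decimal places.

Posterior P(H) ≈ 0.9315

Let H be the event that the message is spam; start with P(H) = 0.039. P('spam-flagged'|H) = 0.769, P('spam-flagged'|¬H) = 0.042.
Update on result 1 ('spam-flagged'): P(H) ← 0.769·0.0390 / (0.769·0.0390 + 0.042·0.9610) = 0.029991/0.070353 = 0.4263.
Update on result 2 ('spam-flagged'): P(H) ← 0.769·0.4263 / (0.769·0.4263 + 0.042·0.5737) = 0.32782/0.35192 = 0.9315.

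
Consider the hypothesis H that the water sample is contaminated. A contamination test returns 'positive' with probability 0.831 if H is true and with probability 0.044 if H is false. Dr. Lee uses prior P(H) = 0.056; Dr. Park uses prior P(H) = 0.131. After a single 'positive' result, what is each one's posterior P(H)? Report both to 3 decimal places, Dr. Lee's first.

The likelihood ratio for a 'positive' result is 0.831/0.044 = 18.886.
Dr. Lee: prior odds 0.056/0.944 = 0.059322; posterior odds 1.1204; posterior probability 0.528.
Dr. Park: prior odds 0.131/0.869 = 0.15075; posterior odds 2.8471; posterior probability 0.740.

Dr. Lee: 0.528; Dr. Park: 0.740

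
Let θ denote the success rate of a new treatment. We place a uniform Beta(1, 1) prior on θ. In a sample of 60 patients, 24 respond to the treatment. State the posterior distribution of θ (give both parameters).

Posterior: Beta(25, 37)

The binomial likelihood is conjugate to the Beta prior: with 24 successes and 36 failures, the posterior is Beta(1+24, 1+36) = Beta(25, 37).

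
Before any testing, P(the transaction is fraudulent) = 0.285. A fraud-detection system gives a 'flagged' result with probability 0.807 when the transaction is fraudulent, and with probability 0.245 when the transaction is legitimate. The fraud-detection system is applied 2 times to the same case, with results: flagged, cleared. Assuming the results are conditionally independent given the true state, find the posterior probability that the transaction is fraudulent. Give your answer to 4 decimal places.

Let H be the event that the transaction is fraudulent; start with P(H) = 0.285. P('flagged'|H) = 0.807, P('flagged'|¬H) = 0.245.
Update on result 1 ('flagged'): P(H) ← 0.807·0.2850 / (0.807·0.2850 + 0.245·0.7150) = 0.23000/0.40517 = 0.5677.
Update on result 2 ('cleared'): P(H) ← 0.193·0.5677 / (0.193·0.5677 + 0.755·0.4323) = 0.10956/0.43598 = 0.2513.

Posterior P(H) ≈ 0.2513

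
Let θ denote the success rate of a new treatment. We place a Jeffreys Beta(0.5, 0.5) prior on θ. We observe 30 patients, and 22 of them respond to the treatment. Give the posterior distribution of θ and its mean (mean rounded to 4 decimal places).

The binomial likelihood is conjugate to the Beta prior: with 22 successes and 8 failures, the posterior is Beta(0.5+22, 0.5+8) = Beta(22.5, 8.5).
E[θ | data] = 22.5/(22.5+8.5) = 0.7258.

Posterior: Beta(22.5, 8.5); mean ≈ 0.7258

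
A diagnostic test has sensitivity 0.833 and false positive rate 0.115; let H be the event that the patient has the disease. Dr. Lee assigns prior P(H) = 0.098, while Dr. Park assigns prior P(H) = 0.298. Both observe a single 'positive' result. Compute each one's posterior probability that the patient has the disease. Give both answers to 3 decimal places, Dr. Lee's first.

Dr. Lee: 0.440; Dr. Park: 0.755

P('+'|H) = 0.833, P('+'|¬H) = 0.115.
Dr. Lee: numerator 0.833·0.098 = 0.081634; evidence = 0.081634+0.115·0.902 = 0.18536; posterior = 0.440.
Dr. Park: numerator 0.833·0.298 = 0.24823; evidence = 0.24823+0.115·0.702 = 0.32896; posterior = 0.755.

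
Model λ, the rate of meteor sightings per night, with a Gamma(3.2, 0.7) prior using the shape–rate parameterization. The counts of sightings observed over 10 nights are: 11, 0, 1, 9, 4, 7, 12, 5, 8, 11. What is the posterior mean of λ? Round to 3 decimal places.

Total count ∑xᵢ = 68 over n = 10 nights.
Gamma is conjugate to the Poisson likelihood: posterior is Gamma(shape = 3.2+68 = 71.2, rate = 0.7+10 = 10.7).
E[λ | data] = 71.2/10.7 = 6.654.

Posterior mean ≈ 6.654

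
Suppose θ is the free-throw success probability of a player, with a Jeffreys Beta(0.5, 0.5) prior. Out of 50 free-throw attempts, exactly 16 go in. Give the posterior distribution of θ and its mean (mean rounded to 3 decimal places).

Posterior: Beta(16.5, 34.5); mean ≈ 0.324

Observing 16 successes and 34 failures updates Beta(0.5, 0.5) by adding the success and failure counts to the two shape parameters: α = 0.5+16 = 16.5, β = 0.5+34 = 34.5.
Posterior mean = α/(α+β) = 16.5/51 = 0.324.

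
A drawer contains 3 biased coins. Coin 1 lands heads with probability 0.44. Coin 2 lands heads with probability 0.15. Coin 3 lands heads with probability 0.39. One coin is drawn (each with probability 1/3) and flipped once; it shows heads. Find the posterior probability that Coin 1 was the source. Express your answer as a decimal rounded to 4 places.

P(heads|C1) = 0.44; P(heads|C2) = 0.15; P(heads|C3) = 0.39.
Prior × likelihood for each source: 0.333333·0.44=0.1467, 0.333333·0.15=0.05000, 0.333333·0.39=0.1300. Summing gives P(heads) = 0.32667.
P(Coin 1 | heads) = 0.1467 / 0.32667 = 0.4490.

Posterior probability ≈ 0.4490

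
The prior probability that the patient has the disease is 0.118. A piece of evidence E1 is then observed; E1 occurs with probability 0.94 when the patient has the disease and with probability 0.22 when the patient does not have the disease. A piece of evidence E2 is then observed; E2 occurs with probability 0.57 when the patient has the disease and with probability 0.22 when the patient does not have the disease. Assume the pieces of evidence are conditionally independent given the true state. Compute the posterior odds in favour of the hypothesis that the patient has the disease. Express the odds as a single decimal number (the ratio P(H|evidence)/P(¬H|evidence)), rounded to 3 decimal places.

Posterior odds ≈ 1.481

Prior odds = 0.118/(1−0.118) = 0.13379. In log-odds, ln(0.13379) = -2.0115.
Add log likelihood ratios: ln(4.2727) + ln(2.5909) = 2.4043.
Posterior log-odds = 0.39275, so posterior odds = exp(0.39275) = 1.4811.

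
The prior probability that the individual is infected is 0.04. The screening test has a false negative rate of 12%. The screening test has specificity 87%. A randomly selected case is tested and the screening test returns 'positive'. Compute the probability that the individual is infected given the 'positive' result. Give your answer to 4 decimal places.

P(H | E) ≈ 0.2200

Write H for 'the individual is infected'. Prior odds H:¬H = 0.04/0.96 = 0.041667. For the 'positive' outcome, the likelihood ratio is 0.88/0.13 = 6.7692.
Posterior odds = 0.041667 × 6.7692 = 0.28205, so P(H|E) = 0.28205/(1+0.28205) = 0.2200.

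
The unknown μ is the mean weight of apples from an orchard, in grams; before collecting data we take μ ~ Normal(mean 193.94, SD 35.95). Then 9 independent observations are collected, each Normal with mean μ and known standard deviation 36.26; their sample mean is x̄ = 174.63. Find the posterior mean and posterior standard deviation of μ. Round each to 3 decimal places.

Posterior mean ≈ 176.591; posterior SD ≈ 11.457

Prior precision 1/τ₀² = 1/35.95² = 0.00077375; data precision n/σ² = 9/36.26² = 0.00684521.
Posterior precision = 0.00077375 + 0.00684521 = 0.00761896, giving posterior SD = 1/√0.00761896 = 11.457.
Posterior mean = (0.00077375·193.94 + 0.00684521·174.63) / 0.00761896 = 176.591.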